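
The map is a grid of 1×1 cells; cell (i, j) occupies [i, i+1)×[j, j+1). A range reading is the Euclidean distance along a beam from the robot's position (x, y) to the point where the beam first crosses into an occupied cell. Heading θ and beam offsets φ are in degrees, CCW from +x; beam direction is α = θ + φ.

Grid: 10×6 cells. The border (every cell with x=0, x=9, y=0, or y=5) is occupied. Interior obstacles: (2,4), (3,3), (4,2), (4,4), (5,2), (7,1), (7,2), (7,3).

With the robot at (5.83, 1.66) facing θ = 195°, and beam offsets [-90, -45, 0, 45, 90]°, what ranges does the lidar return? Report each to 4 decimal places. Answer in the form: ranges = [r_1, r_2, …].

beam 1: φ=-90°, α=105°
  cosα=-0.2588 sinα=0.9659 | (5,1) | tMaxX 3.2069 tMaxY 0.3520 | tΔX 3.8637 tΔY 1.0353
    t=0.3520 [y] (5,2) — stop
  → r_1 = 0.3520
beam 2: φ=-45°, α=150°
  cosα=-0.8660 sinα=0.5000 | (5,1) | tMaxX 0.9584 tMaxY 0.6800 | tΔX 1.1547 tΔY 2.0000
    t=0.6800 [y] (5,2) — stop
  → r_2 = 0.6800
beam 3: φ=0°, α=195°
  cosα=-0.9659 sinα=-0.2588 | (5,1) | tMaxX 0.8593 tMaxY 2.5500 | tΔX 1.0353 tΔY 3.8637
    t=0.8593 [x] (4,1)
    t=1.8946 [x] (3,1)
    t=2.5500 [y] (3,0) — stop
  → r_3 = 2.5500
beam 4: φ=45°, α=240°
  cosα=-0.5000 sinα=-0.8660 | (5,1) | tMaxX 1.6600 tMaxY 0.7621 | tΔX 2.0000 tΔY 1.1547
    t=0.7621 [y] (5,0) — stop
  → r_4 = 0.7621
beam 5: φ=90°, α=285°
  cosα=0.2588 sinα=-0.9659 | (5,1) | tMaxX 0.6568 tMaxY 0.6833 | tΔX 3.8637 tΔY 1.0353
    t=0.6568 [x] (6,1)
    t=0.6833 [y] (6,0) — stop
  → r_5 = 0.6833

ranges = [0.3520, 0.6800, 2.5500, 0.7621, 0.6833]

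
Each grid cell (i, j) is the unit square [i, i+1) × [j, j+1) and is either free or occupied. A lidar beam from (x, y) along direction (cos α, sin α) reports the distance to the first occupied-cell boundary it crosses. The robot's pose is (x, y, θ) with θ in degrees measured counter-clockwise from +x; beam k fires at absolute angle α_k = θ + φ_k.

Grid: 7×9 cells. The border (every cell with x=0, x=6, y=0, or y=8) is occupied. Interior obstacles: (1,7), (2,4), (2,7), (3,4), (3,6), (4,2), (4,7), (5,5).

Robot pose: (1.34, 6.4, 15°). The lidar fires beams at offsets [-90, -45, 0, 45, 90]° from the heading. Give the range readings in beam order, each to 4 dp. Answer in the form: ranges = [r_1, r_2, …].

beam 1: φ=-90°, α=285°
  dir = (cos 285°, sin 285°) = (0.2588, -0.9659); from cell (1,6)
  next x-line at t=2.5500, next y-line at t=0.4141; Δt_x=3.8637, Δt_y=1.0353
    y: enter (1,5) at t=0.4141
    y: enter (1,4) at t=1.4494
    y: enter (1,3) at t=2.4847
    x: enter (2,3) at t=2.5500
    y: enter (2,2) at t=3.5199
    y: enter (2,1) at t=4.5552
    y: enter (2,0) at t=5.5905 ← occupied
  → r_1 = 5.5905
beam 2: φ=-45°, α=330°
  dir = (cos 330°, sin 330°) = (0.8660, -0.5000); from cell (1,6)
  next x-line at t=0.7621, next y-line at t=0.8000; Δt_x=1.1547, Δt_y=2.0000
    x: enter (2,6) at t=0.7621
    y: enter (2,5) at t=0.8000
    x: enter (3,5) at t=1.9168
    y: enter (3,4) at t=2.8000 ← occupied
  → r_2 = 2.8000
beam 3: φ=0°, α=15°
  dir = (cos 15°, sin 15°) = (0.9659, 0.2588); from cell (1,6)
  next x-line at t=0.6833, next y-line at t=2.3182; Δt_x=1.0353, Δt_y=3.8637
    x: enter (2,6) at t=0.6833
    x: enter (3,6) at t=1.7186 ← occupied
  → r_3 = 1.7186
beam 4: φ=45°, α=60°
  dir = (cos 60°, sin 60°) = (0.5000, 0.8660); from cell (1,6)
  next x-line at t=1.3200, next y-line at t=0.6928; Δt_x=2.0000, Δt_y=1.1547
    y: enter (1,7) at t=0.6928 ← occupied
  → r_4 = 0.6928
beam 5: φ=90°, α=105°
  dir = (cos 105°, sin 105°) = (-0.2588, 0.9659); from cell (1,6)
  next x-line at t=1.3137, next y-line at t=0.6212; Δt_x=3.8637, Δt_y=1.0353
    y: enter (1,7) at t=0.6212 ← occupied
  → r_5 = 0.6212

ranges = [5.5905, 2.8000, 1.7186, 0.6928, 0.6212]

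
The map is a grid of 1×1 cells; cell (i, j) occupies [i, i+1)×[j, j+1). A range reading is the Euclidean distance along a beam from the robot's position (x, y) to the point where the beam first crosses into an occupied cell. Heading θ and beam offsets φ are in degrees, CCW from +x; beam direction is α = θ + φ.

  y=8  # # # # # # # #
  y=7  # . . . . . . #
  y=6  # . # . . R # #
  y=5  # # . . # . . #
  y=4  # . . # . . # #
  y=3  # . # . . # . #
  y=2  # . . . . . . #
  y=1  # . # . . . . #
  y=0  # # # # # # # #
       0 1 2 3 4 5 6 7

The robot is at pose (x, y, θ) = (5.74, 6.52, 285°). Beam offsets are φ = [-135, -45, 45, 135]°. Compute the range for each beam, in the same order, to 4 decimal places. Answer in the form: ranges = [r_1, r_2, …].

beam 1: φ=-135°, α=150°
  dir = (cos 150°, sin 150°) = (-0.8660, 0.5000); from cell (5,6)
  next x-line at t=0.8545, next y-line at t=0.9600; Δt_x=1.1547, Δt_y=2.0000
    x: enter (4,6) at t=0.8545
    y: enter (4,7) at t=0.9600
    x: enter (3,7) at t=2.0092
    y: enter (3,8) at t=2.9600 ← occupied
  → r_1 = 2.9600
beam 2: φ=-45°, α=240°
  dir = (cos 240°, sin 240°) = (-0.5000, -0.8660); from cell (5,6)
  next x-line at t=1.4800, next y-line at t=0.6004; Δt_x=2.0000, Δt_y=1.1547
    y: enter (5,5) at t=0.6004
    x: enter (4,5) at t=1.4800 ← occupied
  → r_2 = 1.4800
beam 3: φ=45°, α=330°
  dir = (cos 330°, sin 330°) = (0.8660, -0.5000); from cell (5,6)
  next x-line at t=0.3002, next y-line at t=1.0400; Δt_x=1.1547, Δt_y=2.0000
    x: enter (6,6) at t=0.3002 ← occupied
  → r_3 = 0.3002
beam 4: φ=135°, α=60°
  dir = (cos 60°, sin 60°) = (0.5000, 0.8660); from cell (5,6)
  next x-line at t=0.5200, next y-line at t=0.5543; Δt_x=2.0000, Δt_y=1.1547
    x: enter (6,6) at t=0.5200 ← occupied
  → r_4 = 0.5200

ranges = [2.9600, 1.4800, 0.3002, 0.5200]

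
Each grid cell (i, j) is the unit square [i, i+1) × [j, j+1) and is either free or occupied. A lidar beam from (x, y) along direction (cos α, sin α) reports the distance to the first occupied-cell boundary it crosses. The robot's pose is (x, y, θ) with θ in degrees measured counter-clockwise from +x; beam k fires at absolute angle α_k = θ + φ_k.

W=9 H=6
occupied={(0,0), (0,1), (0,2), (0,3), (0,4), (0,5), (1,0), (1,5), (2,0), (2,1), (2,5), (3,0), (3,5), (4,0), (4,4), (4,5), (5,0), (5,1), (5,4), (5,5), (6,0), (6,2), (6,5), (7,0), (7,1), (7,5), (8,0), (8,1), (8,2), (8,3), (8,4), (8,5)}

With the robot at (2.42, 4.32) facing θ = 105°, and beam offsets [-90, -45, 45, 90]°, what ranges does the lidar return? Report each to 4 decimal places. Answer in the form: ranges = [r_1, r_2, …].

beam 1: φ=-90°, α=15°
  dir = (cos 15°, sin 15°) = (0.9659, 0.2588); from cell (2,4)
  next x-line at t=0.6005, next y-line at t=2.6273; Δt_x=1.0353, Δt_y=3.8637
    x: enter (3,4) at t=0.6005
    x: enter (4,4) at t=1.6357 ← occupied
  → r_1 = 1.6357
beam 2: φ=-45°, α=60°
  dir = (cos 60°, sin 60°) = (0.5000, 0.8660); from cell (2,4)
  next x-line at t=1.1600, next y-line at t=0.7852; Δt_x=2.0000, Δt_y=1.1547
    y: enter (2,5) at t=0.7852 ← occupied
  → r_2 = 0.7852
beam 3: φ=45°, α=150°
  dir = (cos 150°, sin 150°) = (-0.8660, 0.5000); from cell (2,4)
  next x-line at t=0.4850, next y-line at t=1.3600; Δt_x=1.1547, Δt_y=2.0000
    x: enter (1,4) at t=0.4850
    y: enter (1,5) at t=1.3600 ← occupied
  → r_3 = 1.3600
beam 4: φ=90°, α=195°
  dir = (cos 195°, sin 195°) = (-0.9659, -0.2588); from cell (2,4)
  next x-line at t=0.4348, next y-line at t=1.2364; Δt_x=1.0353, Δt_y=3.8637
    x: enter (1,4) at t=0.4348
    y: enter (1,3) at t=1.2364
    x: enter (0,3) at t=1.4701 ← occupied
  → r_4 = 1.4701

ranges = [1.6357, 0.7852, 1.3600, 1.4701]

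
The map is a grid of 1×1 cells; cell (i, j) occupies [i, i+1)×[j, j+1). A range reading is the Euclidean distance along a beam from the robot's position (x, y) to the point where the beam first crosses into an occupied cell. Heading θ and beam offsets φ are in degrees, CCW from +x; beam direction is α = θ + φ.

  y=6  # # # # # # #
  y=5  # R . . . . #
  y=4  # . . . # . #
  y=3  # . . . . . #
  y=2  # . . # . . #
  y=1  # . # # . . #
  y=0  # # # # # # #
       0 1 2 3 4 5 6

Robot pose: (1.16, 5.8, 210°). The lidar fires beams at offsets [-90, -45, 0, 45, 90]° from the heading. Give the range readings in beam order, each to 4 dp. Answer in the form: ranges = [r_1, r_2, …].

ranges = [0.2309, 0.1656, 0.1848, 0.6182, 3.6800]

beam 1: φ=-90°, α=120°
  d=(-0.5000,0.8660)  start (1,5)  tX=0.3200 tY=0.2309  stride 1/|dx|=2.0000 1/|dy|=1.1547
    cross y-line → (1,6), t=0.2309 (wall)
  → r_1 = 0.2309
beam 2: φ=-45°, α=165°
  d=(-0.9659,0.2588)  start (1,5)  tX=0.1656 tY=0.7727  stride 1/|dx|=1.0353 1/|dy|=3.8637
    cross x-line → (0,5), t=0.1656 (wall)
  → r_2 = 0.1656
beam 3: φ=0°, α=210°
  d=(-0.8660,-0.5000)  start (1,5)  tX=0.1848 tY=1.6000  stride 1/|dx|=1.1547 1/|dy|=2.0000
    cross x-line → (0,5), t=0.1848 (wall)
  → r_3 = 0.1848
beam 4: φ=45°, α=255°
  d=(-0.2588,-0.9659)  start (1,5)  tX=0.6182 tY=0.8282  stride 1/|dx|=3.8637 1/|dy|=1.0353
    cross x-line → (0,5), t=0.6182 (wall)
  → r_4 = 0.6182
beam 5: φ=90°, α=300°
  d=(0.5000,-0.8660)  start (1,5)  tX=1.6800 tY=0.9238  stride 1/|dx|=2.0000 1/|dy|=1.1547
    cross y-line → (1,4), t=0.9238
    cross x-line → (2,4), t=1.6800
    cross y-line → (2,3), t=2.0785
    cross y-line → (2,2), t=3.2332
    cross x-line → (3,2), t=3.6800 (wall)
  → r_5 = 3.6800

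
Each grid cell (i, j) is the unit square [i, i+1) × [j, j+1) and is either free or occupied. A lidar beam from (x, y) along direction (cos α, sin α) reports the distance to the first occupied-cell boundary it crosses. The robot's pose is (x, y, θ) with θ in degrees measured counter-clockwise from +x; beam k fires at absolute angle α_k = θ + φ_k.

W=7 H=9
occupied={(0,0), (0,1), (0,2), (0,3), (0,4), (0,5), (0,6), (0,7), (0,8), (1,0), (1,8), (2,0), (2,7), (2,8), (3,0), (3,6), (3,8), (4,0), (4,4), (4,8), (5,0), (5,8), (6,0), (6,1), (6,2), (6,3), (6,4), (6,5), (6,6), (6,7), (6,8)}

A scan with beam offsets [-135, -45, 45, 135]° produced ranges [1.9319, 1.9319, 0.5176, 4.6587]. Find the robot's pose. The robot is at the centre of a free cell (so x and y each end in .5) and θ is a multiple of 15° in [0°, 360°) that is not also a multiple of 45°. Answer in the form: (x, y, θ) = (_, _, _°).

(x, y, θ) = (1.5, 5.5, 150°)

Candidates: 32 free-cell centres × 16 headings = 512 poses. Raycast each; keep the one whose scan matches to 4 dp.
  (2.5, 4.5, 210°): beam 2 = 1.5529 ≠ 1.9319 ✗
  (3.5, 2.5, 15°): beam 1 = 1.7321 ≠ 1.9319 ✗
  (1.5, 4.5, 240°): beam 2 = 0.5176 ≠ 1.9319 ✗
  (4.5, 7.5, 120°): beam 1 = 1.5529 ≠ 1.9319 ✗
  (4.5, 6.5, 105°): beam 1 = 1.7321 ≠ 1.9319 ✗
  …
  (1.5, 5.5, 150°): r_1=1.9319, r_2=1.9319, r_3=0.5176, r_4=4.6587 — all match ✓
Only this pose fits every beam.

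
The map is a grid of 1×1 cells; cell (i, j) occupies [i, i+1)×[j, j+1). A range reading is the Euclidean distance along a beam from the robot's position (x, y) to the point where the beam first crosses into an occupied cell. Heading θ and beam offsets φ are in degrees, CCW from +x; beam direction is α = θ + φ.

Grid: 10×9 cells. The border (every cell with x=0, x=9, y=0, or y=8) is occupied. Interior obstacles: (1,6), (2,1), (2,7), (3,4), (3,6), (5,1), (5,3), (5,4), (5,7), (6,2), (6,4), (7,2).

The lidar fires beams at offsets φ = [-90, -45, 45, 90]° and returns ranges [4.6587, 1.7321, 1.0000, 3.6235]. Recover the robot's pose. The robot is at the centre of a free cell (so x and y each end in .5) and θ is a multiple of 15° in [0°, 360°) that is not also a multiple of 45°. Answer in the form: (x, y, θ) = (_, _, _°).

Enumerate (i+0.5, j+0.5, θ) over the 44 free cells and 16 admissible headings. For each, cast all 4 beams and compare to the given ranges.
  (1.5, 5.5, 150°): beam 1 = 0.5774 ≠ 4.6587 ✗
  (7.5, 7.5, 75°): beam 1 = 1.5529 ≠ 4.6587 ✗
  (1.5, 4.5, 150°): beam 1 = 2.8868 ≠ 4.6587 ✗
  (1.5, 2.5, 150°): beam 1 = 4.0415 ≠ 4.6587 ✗
  …
  (4.5, 5.5, 105°): r_1=4.6587, r_2=1.7321, r_3=1.0000, r_4=3.6235 — all match ✓
Only this pose fits every beam.

(x, y, θ) = (4.5, 5.5, 105°)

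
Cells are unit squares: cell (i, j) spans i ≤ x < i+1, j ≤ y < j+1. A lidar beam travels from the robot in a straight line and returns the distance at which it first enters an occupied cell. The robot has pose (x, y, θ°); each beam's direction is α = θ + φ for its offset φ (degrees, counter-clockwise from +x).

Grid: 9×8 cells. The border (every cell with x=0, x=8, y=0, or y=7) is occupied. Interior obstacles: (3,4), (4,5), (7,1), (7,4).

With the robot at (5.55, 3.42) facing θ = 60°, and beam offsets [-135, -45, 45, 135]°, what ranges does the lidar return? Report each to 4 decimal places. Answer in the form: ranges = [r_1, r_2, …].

beam 1: φ=-135°, α=285°
  d=(0.2588,-0.9659)  start (5,3)  tX=1.7387 tY=0.4348  stride 1/|dx|=3.8637 1/|dy|=1.0353
    cross y-line → (5,2), t=0.4348
    cross y-line → (5,1), t=1.4701
    cross x-line → (6,1), t=1.7387
    cross y-line → (6,0), t=2.5054 (wall)
  → r_1 = 2.5054
beam 2: φ=-45°, α=15°
  d=(0.9659,0.2588)  start (5,3)  tX=0.4659 tY=2.2409  stride 1/|dx|=1.0353 1/|dy|=3.8637
    cross x-line → (6,3), t=0.4659
    cross x-line → (7,3), t=1.5012
    cross y-line → (7,4), t=2.2409 (wall)
  → r_2 = 2.2409
beam 3: φ=45°, α=105°
  d=(-0.2588,0.9659)  start (5,3)  tX=2.1250 tY=0.6005  stride 1/|dx|=3.8637 1/|dy|=1.0353
    cross y-line → (5,4), t=0.6005
    cross y-line → (5,5), t=1.6357
    cross x-line → (4,5), t=2.1250 (wall)
  → r_3 = 2.1250
beam 4: φ=135°, α=195°
  d=(-0.9659,-0.2588)  start (5,3)  tX=0.5694 tY=1.6228  stride 1/|dx|=1.0353 1/|dy|=3.8637
    cross x-line → (4,3), t=0.5694
    cross x-line → (3,3), t=1.6047
    cross y-line → (3,2), t=1.6228
    cross x-line → (2,2), t=2.6400
    cross x-line → (1,2), t=3.6752
    cross x-line → (0,2), t=4.7105 (wall)
  → r_4 = 4.7105

ranges = [2.5054, 2.2409, 2.1250, 4.7105]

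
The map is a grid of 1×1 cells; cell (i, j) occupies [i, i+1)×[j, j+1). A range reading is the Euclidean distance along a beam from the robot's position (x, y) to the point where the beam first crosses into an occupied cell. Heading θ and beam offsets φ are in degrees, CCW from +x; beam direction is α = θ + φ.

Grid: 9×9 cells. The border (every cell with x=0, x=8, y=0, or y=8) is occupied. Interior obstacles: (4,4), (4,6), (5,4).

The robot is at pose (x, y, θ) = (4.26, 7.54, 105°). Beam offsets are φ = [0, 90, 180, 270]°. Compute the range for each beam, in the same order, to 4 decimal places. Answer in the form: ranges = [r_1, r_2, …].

beam 1: φ=0°, α=105°
  d=(-0.2588,0.9659)  start (4,7)  tX=1.0046 tY=0.4762  stride 1/|dx|=3.8637 1/|dy|=1.0353
    cross y-line → (4,8), t=0.4762 (wall)
  → r_1 = 0.4762
beam 2: φ=90°, α=195°
  d=(-0.9659,-0.2588)  start (4,7)  tX=0.2692 tY=2.0864  stride 1/|dx|=1.0353 1/|dy|=3.8637
    cross x-line → (3,7), t=0.2692
    cross x-line → (2,7), t=1.3044
    cross y-line → (2,6), t=2.0864
    cross x-line → (1,6), t=2.3397
    cross x-line → (0,6), t=3.3750 (wall)
  → r_2 = 3.3750
beam 3: φ=180°, α=285°
  d=(0.2588,-0.9659)  start (4,7)  tX=2.8591 tY=0.5590  stride 1/|dx|=3.8637 1/|dy|=1.0353
    cross y-line → (4,6), t=0.5590 (wall)
  → r_3 = 0.5590
beam 4: φ=270°, α=15°
  d=(0.9659,0.2588)  start (4,7)  tX=0.7661 tY=1.7773  stride 1/|dx|=1.0353 1/|dy|=3.8637
    cross x-line → (5,7), t=0.7661
    cross y-line → (5,8), t=1.7773 (wall)
  → r_4 = 1.7773

ranges = [0.4762, 3.3750, 0.5590, 1.7773]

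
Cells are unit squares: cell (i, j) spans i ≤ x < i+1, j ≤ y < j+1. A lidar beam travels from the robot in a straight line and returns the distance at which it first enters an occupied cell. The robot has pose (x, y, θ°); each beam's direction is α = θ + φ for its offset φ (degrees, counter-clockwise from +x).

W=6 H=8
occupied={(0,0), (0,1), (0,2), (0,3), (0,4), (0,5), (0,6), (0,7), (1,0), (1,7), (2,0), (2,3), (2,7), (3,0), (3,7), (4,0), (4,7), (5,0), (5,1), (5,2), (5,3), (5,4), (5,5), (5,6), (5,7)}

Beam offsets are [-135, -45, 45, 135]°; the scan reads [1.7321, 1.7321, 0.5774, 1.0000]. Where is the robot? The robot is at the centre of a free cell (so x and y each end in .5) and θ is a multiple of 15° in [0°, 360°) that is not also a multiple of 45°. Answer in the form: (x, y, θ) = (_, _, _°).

The pose lattice has 23·16 = 368 candidates. Test each by forward raycasting.
  (4.5, 5.5, 75°): beam 1 = 1.0000 ≠ 1.7321 ✗
  (2.5, 6.5, 30°): beam 1 = 5.6940 ≠ 1.7321 ✗
  (2.5, 4.5, 285°): beam 2 = 0.5774 ≠ 1.7321 ✗
  …
  (4.5, 2.5, 285°): r_1=1.7321, r_2=1.7321, r_3=0.5774, r_4=1.0000 — all match ✓
Unique over the lattice → pose = (4.5, 2.5, 285°).

(x, y, θ) = (4.5, 2.5, 285°)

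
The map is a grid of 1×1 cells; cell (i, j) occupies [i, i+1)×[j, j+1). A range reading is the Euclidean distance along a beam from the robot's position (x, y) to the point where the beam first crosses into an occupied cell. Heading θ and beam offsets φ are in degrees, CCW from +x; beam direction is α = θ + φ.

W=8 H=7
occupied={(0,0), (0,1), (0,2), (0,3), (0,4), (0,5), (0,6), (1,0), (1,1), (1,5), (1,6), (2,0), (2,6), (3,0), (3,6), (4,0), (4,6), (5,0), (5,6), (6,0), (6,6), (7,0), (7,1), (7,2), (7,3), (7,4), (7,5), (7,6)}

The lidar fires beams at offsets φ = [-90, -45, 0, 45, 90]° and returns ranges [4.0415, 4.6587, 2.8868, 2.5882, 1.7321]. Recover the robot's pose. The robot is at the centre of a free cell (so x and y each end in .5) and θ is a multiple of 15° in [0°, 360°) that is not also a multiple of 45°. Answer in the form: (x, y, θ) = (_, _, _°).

Enumerate (i+0.5, j+0.5, θ) over the 28 free cells and 16 admissible headings. For each, cast all 5 beams and compare to the given ranges.
  (4.5, 5.5, 330°): beam 1 = 5.0000 ≠ 4.0415 ✗
  (6.5, 4.5, 75°): beam 1 = 0.5176 ≠ 4.0415 ✗
  (3.5, 3.5, 345°): beam 1 = 2.5882 ≠ 4.0415 ✗
  (6.5, 2.5, 30°): beam 1 = 1.0000 ≠ 4.0415 ✗
  (3.5, 3.5, 210°): beam 1 = 2.8868 ≠ 4.0415 ✗
  …
  (5.5, 3.5, 240°): r_1=4.0415, r_2=4.6587, r_3=2.8868, r_4=2.5882, r_5=1.7321 — all match ✓
No second candidate reproduces the full scan.

(x, y, θ) = (5.5, 3.5, 240°)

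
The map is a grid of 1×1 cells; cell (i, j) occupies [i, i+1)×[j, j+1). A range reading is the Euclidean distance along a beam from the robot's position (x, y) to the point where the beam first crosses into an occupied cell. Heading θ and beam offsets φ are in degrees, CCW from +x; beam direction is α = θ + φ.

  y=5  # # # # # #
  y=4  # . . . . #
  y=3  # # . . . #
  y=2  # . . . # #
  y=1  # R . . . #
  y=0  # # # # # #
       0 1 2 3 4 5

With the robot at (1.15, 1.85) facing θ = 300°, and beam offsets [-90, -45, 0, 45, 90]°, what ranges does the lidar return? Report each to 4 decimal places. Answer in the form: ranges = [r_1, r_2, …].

ranges = [0.1732, 0.5796, 0.9815, 3.2841, 4.4456]

beam 1: φ=-90°, α=210°
  dir = (cos 210°, sin 210°) = (-0.8660, -0.5000); from cell (1,1)
  next x-line at t=0.1732, next y-line at t=1.7000; Δt_x=1.1547, Δt_y=2.0000
    x: enter (0,1) at t=0.1732 ← occupied
  → r_1 = 0.1732
beam 2: φ=-45°, α=255°
  dir = (cos 255°, sin 255°) = (-0.2588, -0.9659); from cell (1,1)
  next x-line at t=0.5796, next y-line at t=0.8800; Δt_x=3.8637, Δt_y=1.0353
    x: enter (0,1) at t=0.5796 ← occupied
  → r_2 = 0.5796
beam 3: φ=0°, α=300°
  dir = (cos 300°, sin 300°) = (0.5000, -0.8660); from cell (1,1)
  next x-line at t=1.7000, next y-line at t=0.9815; Δt_x=2.0000, Δt_y=1.1547
    y: enter (1,0) at t=0.9815 ← occupied
  → r_3 = 0.9815
beam 4: φ=45°, α=345°
  dir = (cos 345°, sin 345°) = (0.9659, -0.2588); from cell (1,1)
  next x-line at t=0.8800, next y-line at t=3.2841; Δt_x=1.0353, Δt_y=3.8637
    x: enter (2,1) at t=0.8800
    x: enter (3,1) at t=1.9153
    x: enter (4,1) at t=2.9505
    y: enter (4,0) at t=3.2841 ← occupied
  → r_4 = 3.2841
beam 5: φ=90°, α=30°
  dir = (cos 30°, sin 30°) = (0.8660, 0.5000); from cell (1,1)
  next x-line at t=0.9815, next y-line at t=0.3000; Δt_x=1.1547, Δt_y=2.0000
    y: enter (1,2) at t=0.3000
    x: enter (2,2) at t=0.9815
    x: enter (3,2) at t=2.1362
    y: enter (3,3) at t=2.3000
    x: enter (4,3) at t=3.2909
    y: enter (4,4) at t=4.3000
    x: enter (5,4) at t=4.4456 ← occupied
  → r_5 = 4.4456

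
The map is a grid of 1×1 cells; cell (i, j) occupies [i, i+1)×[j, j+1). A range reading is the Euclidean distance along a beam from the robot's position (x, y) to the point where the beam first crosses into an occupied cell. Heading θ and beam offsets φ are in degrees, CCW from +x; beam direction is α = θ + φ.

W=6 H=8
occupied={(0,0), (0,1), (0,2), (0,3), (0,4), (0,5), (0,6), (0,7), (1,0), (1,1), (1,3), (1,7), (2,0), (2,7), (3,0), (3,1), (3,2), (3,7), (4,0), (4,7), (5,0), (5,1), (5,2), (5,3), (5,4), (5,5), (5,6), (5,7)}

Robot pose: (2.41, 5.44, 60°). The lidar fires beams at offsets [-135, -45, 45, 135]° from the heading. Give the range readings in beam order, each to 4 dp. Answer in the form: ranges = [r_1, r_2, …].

beam 1: φ=-135°, α=285°
  direction (0.2588, -0.9659); cell (2,5); t to first gridline: x 2.2796, y 0.4555 (then +3.8637 / +1.0353)
    (2,4) via y @ 0.4555
    (2,3) via y @ 1.4908
    (3,3) via x @ 2.2796
    (3,2) via y @ 2.5261  # hit
  → r_1 = 2.5261
beam 2: φ=-45°, α=15°
  direction (0.9659, 0.2588); cell (2,5); t to first gridline: x 0.6108, y 2.1637 (then +1.0353 / +3.8637)
    (3,5) via x @ 0.6108
    (4,5) via x @ 1.6461
    (4,6) via y @ 2.1637
    (5,6) via x @ 2.6814  # hit
  → r_2 = 2.6814
beam 3: φ=45°, α=105°
  direction (-0.2588, 0.9659); cell (2,5); t to first gridline: x 1.5841, y 0.5798 (then +3.8637 / +1.0353)
    (2,6) via y @ 0.5798
    (1,6) via x @ 1.5841
    (1,7) via y @ 1.6150  # hit
  → r_3 = 1.6150
beam 4: φ=135°, α=195°
  direction (-0.9659, -0.2588); cell (2,5); t to first gridline: x 0.4245, y 1.7000 (then +1.0353 / +3.8637)
    (1,5) via x @ 0.4245
    (0,5) via x @ 1.4597  # hit
  → r_4 = 1.4597

ranges = [2.5261, 2.6814, 1.6150, 1.4597]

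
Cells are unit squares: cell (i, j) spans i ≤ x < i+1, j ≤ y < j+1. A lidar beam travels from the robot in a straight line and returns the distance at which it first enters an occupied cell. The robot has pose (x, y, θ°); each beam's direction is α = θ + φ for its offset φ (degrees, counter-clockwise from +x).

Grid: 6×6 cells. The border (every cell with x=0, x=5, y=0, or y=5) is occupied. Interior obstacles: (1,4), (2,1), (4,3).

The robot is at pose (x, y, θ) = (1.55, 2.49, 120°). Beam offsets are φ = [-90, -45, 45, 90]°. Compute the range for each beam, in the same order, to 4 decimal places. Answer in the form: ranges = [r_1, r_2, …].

ranges = [2.8290, 1.5633, 0.5694, 0.6351]

beam 1: φ=-90°, α=30°
  cosα=0.8660 sinα=0.5000 | (1,2) | tMaxX 0.5196 tMaxY 1.0200 | tΔX 1.1547 tΔY 2.0000
    t=0.5196 [x] (2,2)
    t=1.0200 [y] (2,3)
    t=1.6743 [x] (3,3)
    t=2.8290 [x] (4,3) — stop
  → r_1 = 2.8290
beam 2: φ=-45°, α=75°
  cosα=0.2588 sinα=0.9659 | (1,2) | tMaxX 1.7387 tMaxY 0.5280 | tΔX 3.8637 tΔY 1.0353
    t=0.5280 [y] (1,3)
    t=1.5633 [y] (1,4) — stop
  → r_2 = 1.5633
beam 3: φ=45°, α=165°
  cosα=-0.9659 sinα=0.2588 | (1,2) | tMaxX 0.5694 tMaxY 1.9705 | tΔX 1.0353 tΔY 3.8637
    t=0.5694 [x] (0,2) — stop
  → r_3 = 0.5694
beam 4: φ=90°, α=210°
  cosα=-0.8660 sinα=-0.5000 | (1,2) | tMaxX 0.6351 tMaxY 0.9800 | tΔX 1.1547 tΔY 2.0000
    t=0.6351 [x] (0,2) — stop
  → r_4 = 0.6351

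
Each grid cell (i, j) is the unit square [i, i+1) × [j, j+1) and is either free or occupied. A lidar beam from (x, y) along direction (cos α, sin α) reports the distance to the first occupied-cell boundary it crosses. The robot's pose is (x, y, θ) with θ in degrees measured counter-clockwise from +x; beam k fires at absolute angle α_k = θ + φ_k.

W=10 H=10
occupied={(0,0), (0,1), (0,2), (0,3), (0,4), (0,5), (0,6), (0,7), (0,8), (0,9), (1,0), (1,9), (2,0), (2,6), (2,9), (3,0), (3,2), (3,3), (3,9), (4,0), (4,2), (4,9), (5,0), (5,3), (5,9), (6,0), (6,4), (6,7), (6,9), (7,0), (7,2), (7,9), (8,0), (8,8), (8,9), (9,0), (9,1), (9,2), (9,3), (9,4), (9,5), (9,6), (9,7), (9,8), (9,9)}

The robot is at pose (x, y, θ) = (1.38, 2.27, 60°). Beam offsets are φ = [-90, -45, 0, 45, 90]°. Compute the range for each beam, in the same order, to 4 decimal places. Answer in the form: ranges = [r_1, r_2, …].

beam 1: φ=-90°, α=330°
  d=(0.8660,-0.5000)  start (1,2)  tX=0.7159 tY=0.5400  stride 1/|dx|=1.1547 1/|dy|=2.0000
    cross y-line → (1,1), t=0.5400
    cross x-line → (2,1), t=0.7159
    cross x-line → (3,1), t=1.8706
    cross y-line → (3,0), t=2.5400 (wall)
  → r_1 = 2.5400
beam 2: φ=-45°, α=15°
  d=(0.9659,0.2588)  start (1,2)  tX=0.6419 tY=2.8205  stride 1/|dx|=1.0353 1/|dy|=3.8637
    cross x-line → (2,2), t=0.6419
    cross x-line → (3,2), t=1.6771 (wall)
  → r_2 = 1.6771
beam 3: φ=0°, α=60°
  d=(0.5000,0.8660)  start (1,2)  tX=1.2400 tY=0.8429  stride 1/|dx|=2.0000 1/|dy|=1.1547
    cross y-line → (1,3), t=0.8429
    cross x-line → (2,3), t=1.2400
    cross y-line → (2,4), t=1.9976
    cross y-line → (2,5), t=3.1523
    cross x-line → (3,5), t=3.2400
    cross y-line → (3,6), t=4.3070
    cross x-line → (4,6), t=5.2400
    cross y-line → (4,7), t=5.4617
    cross y-line → (4,8), t=6.6164
    cross x-line → (5,8), t=7.2400
    cross y-line → (5,9), t=7.7711 (wall)
  → r_3 = 7.7711
beam 4: φ=45°, α=105°
  d=(-0.2588,0.9659)  start (1,2)  tX=1.4682 tY=0.7558  stride 1/|dx|=3.8637 1/|dy|=1.0353
    cross y-line → (1,3), t=0.7558
    cross x-line → (0,3), t=1.4682 (wall)
  → r_4 = 1.4682
beam 5: φ=90°, α=150°
  d=(-0.8660,0.5000)  start (1,2)  tX=0.4388 tY=1.4600  stride 1/|dx|=1.1547 1/|dy|=2.0000
    cross x-line → (0,2), t=0.4388 (wall)
  → r_5 = 0.4388

ranges = [2.5400, 1.6771, 7.7711, 1.4682, 0.4388]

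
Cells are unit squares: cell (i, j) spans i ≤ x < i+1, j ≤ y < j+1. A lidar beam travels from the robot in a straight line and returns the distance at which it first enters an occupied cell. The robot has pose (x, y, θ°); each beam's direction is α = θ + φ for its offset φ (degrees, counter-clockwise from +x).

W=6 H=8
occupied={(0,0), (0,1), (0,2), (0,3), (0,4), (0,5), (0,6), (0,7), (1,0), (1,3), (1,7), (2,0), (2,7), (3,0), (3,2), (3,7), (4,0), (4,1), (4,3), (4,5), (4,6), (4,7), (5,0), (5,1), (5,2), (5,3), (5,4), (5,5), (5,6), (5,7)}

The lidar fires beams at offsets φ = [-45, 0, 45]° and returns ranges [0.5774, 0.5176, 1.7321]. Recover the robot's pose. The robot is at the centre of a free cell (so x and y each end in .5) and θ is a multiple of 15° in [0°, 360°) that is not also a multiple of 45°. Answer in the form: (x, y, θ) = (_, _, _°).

(x, y, θ) = (3.5, 3.5, 15°)

The pose lattice has 18·16 = 288 candidates. Test each by forward raycasting.
  (2.5, 1.5, 195°): beam 1 = 1.7321 ≠ 0.5774 ✗
  (1.5, 1.5, 15°): beam 1 = 1.0000 ≠ 0.5774 ✗
  (2.5, 1.5, 210°): beam 1 = 1.5529 ≠ 0.5774 ✗
  (1.5, 1.5, 210°): beam 1 = 0.5176 ≠ 0.5774 ✗
  …
  (3.5, 3.5, 15°): r_1=0.5774, r_2=0.5176, r_3=1.7321 — all match ✓
No second candidate reproduces the full scan.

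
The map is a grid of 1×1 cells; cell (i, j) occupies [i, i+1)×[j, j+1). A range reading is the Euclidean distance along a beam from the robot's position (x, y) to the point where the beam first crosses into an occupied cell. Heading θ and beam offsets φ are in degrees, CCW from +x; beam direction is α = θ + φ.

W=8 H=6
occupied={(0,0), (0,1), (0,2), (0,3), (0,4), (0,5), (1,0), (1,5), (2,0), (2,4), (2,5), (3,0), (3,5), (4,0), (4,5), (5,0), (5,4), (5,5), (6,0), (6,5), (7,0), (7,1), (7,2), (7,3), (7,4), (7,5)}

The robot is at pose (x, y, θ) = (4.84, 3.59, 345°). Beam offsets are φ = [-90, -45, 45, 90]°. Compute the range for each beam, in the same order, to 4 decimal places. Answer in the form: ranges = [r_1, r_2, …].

ranges = [2.6814, 2.9907, 0.8200, 0.6182]

beam 1: φ=-90°, α=255°
  direction (-0.2588, -0.9659); cell (4,3); t to first gridline: x 3.2455, y 0.6108 (then +3.8637 / +1.0353)
    (4,2) via y @ 0.6108
    (4,1) via y @ 1.6461
    (4,0) via y @ 2.6814  # hit
  → r_1 = 2.6814
beam 2: φ=-45°, α=300°
  direction (0.5000, -0.8660); cell (4,3); t to first gridline: x 0.3200, y 0.6813 (then +2.0000 / +1.1547)
    (5,3) via x @ 0.3200
    (5,2) via y @ 0.6813
    (5,1) via y @ 1.8360
    (6,1) via x @ 2.3200
    (6,0) via y @ 2.9907  # hit
  → r_2 = 2.9907
beam 3: φ=45°, α=30°
  direction (0.8660, 0.5000); cell (4,3); t to first gridline: x 0.1848, y 0.8200 (then +1.1547 / +2.0000)
    (5,3) via x @ 0.1848
    (5,4) via y @ 0.8200  # hit
  → r_3 = 0.8200
beam 4: φ=90°, α=75°
  direction (0.2588, 0.9659); cell (4,3); t to first gridline: x 0.6182, y 0.4245 (then +3.8637 / +1.0353)
    (4,4) via y @ 0.4245
    (5,4) via x @ 0.6182  # hit
  → r_4 = 0.6182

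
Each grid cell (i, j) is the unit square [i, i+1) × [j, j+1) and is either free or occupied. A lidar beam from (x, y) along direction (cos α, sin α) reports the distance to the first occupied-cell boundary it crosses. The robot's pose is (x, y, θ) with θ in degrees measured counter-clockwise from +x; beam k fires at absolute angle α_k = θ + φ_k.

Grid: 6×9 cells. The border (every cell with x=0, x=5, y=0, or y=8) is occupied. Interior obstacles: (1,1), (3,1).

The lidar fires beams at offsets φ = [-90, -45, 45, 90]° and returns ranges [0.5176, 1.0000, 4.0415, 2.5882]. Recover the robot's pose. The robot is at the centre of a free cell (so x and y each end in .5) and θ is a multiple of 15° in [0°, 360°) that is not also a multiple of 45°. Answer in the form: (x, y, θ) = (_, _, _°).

(x, y, θ) = (4.5, 2.5, 105°)

Candidates: 26 free-cell centres × 16 headings = 416 poses. Raycast each; keep the one whose scan matches to 4 dp.
  (1.5, 5.5, 120°): beam 1 = 4.0415 ≠ 0.5176 ✗
  (1.5, 7.5, 120°): beam 1 = 1.0000 ≠ 0.5176 ✗
  (2.5, 7.5, 60°): beam 1 = 2.8868 ≠ 0.5176 ✗
  …
  (4.5, 2.5, 105°): r_1=0.5176, r_2=1.0000, r_3=4.0415, r_4=2.5882 — all match ✓
Unique over the lattice → pose = (4.5, 2.5, 105°).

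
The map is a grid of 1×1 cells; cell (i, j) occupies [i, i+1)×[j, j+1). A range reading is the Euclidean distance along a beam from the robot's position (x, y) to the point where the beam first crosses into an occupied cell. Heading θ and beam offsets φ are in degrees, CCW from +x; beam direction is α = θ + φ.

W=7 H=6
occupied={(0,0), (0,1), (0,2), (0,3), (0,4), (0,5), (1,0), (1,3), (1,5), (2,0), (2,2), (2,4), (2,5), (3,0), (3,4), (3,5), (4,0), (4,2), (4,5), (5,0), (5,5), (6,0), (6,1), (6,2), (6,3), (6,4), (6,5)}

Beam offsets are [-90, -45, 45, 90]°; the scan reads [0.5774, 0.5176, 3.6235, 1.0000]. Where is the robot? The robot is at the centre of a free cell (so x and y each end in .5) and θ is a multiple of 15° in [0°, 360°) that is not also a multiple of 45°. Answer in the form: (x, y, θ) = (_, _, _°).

Enumerate (i+0.5, j+0.5, θ) over the 15 free cells and 16 admissible headings. For each, cast all 4 beams and compare to the given ranges.
  (5.5, 2.5, 120°): beam 2 = 1.9319 ≠ 0.5176 ✗
  (3.5, 1.5, 210°): beam 1 = 1.0000 ≠ 0.5774 ✗
  (4.5, 1.5, 165°): beam 1 = 0.5176 ≠ 0.5774 ✗
  (5.5, 4.5, 30°): beam 1 = 1.0000 ≠ 0.5774 ✗
  …
  (5.5, 1.5, 60°): r_1=0.5774, r_2=0.5176, r_3=3.6235, r_4=1.0000 — all match ✓
Unique over the lattice → pose = (5.5, 1.5, 60°).

(x, y, θ) = (5.5, 1.5, 60°)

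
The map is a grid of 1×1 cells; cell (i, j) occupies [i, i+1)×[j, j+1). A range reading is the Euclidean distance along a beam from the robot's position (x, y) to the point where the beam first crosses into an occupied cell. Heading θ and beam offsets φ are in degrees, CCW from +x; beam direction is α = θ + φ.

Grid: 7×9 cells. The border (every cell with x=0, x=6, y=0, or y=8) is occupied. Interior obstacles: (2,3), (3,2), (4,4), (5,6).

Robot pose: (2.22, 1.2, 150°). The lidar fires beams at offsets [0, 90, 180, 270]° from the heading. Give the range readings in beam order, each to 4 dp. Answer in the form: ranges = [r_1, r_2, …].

beam 1: φ=0°, α=150°
  dir = (cos 150°, sin 150°) = (-0.8660, 0.5000); from cell (2,1)
  next x-line at t=0.2540, next y-line at t=1.6000; Δt_x=1.1547, Δt_y=2.0000
    x: enter (1,1) at t=0.2540
    x: enter (0,1) at t=1.4087 ← occupied
  → r_1 = 1.4087
beam 2: φ=90°, α=240°
  dir = (cos 240°, sin 240°) = (-0.5000, -0.8660); from cell (2,1)
  next x-line at t=0.4400, next y-line at t=0.2309; Δt_x=2.0000, Δt_y=1.1547
    y: enter (2,0) at t=0.2309 ← occupied
  → r_2 = 0.2309
beam 3: φ=180°, α=330°
  dir = (cos 330°, sin 330°) = (0.8660, -0.5000); from cell (2,1)
  next x-line at t=0.9007, next y-line at t=0.4000; Δt_x=1.1547, Δt_y=2.0000
    y: enter (2,0) at t=0.4000 ← occupied
  → r_3 = 0.4000
beam 4: φ=270°, α=60°
  dir = (cos 60°, sin 60°) = (0.5000, 0.8660); from cell (2,1)
  next x-line at t=1.5600, next y-line at t=0.9238; Δt_x=2.0000, Δt_y=1.1547
    y: enter (2,2) at t=0.9238
    x: enter (3,2) at t=1.5600 ← occupied
  → r_4 = 1.5600

ranges = [1.4087, 0.2309, 0.4000, 1.5600]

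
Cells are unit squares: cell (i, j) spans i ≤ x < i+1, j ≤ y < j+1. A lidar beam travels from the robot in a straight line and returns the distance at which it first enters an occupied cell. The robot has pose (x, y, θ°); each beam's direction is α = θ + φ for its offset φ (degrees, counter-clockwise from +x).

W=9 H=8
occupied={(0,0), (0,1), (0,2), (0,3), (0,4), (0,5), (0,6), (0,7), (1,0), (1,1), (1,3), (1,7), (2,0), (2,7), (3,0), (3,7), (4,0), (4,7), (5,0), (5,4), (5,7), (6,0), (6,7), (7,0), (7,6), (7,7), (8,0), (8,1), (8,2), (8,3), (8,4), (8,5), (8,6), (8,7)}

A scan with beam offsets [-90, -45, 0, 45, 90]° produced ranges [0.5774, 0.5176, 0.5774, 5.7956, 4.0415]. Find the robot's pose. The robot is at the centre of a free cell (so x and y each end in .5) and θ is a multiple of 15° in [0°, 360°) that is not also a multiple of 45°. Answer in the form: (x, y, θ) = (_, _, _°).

(x, y, θ) = (1.5, 2.5, 300°)

Enumerate (i+0.5, j+0.5, θ) over the 38 free cells and 16 admissible headings. For each, cast all 5 beams and compare to the given ranges.
  (2.5, 3.5, 75°): beam 1 = 5.6940 ≠ 0.5774 ✗
  (5.5, 5.5, 15°): beam 1 = 0.5176 ≠ 0.5774 ✗
  (7.5, 5.5, 60°): beam 4 = 0.5176 ≠ 5.7956 ✗
  (4.5, 3.5, 75°): beam 1 = 3.6235 ≠ 0.5774 ✗
  …
  (1.5, 2.5, 300°): r_1=0.5774, r_2=0.5176, r_3=0.5774, r_4=5.7956, r_5=4.0415 — all match ✓
Unique over the lattice → pose = (1.5, 2.5, 300°).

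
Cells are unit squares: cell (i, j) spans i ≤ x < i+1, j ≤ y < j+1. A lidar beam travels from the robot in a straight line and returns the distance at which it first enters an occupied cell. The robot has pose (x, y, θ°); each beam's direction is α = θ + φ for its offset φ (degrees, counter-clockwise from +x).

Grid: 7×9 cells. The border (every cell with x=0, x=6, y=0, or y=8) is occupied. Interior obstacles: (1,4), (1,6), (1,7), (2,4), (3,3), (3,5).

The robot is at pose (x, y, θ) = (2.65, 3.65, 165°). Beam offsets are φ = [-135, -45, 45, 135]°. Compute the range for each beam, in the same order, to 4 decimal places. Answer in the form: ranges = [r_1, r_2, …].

beam 1: φ=-135°, α=30°
  cosα=0.8660 sinα=0.5000 | (2,3) | tMaxX 0.4041 tMaxY 0.7000 | tΔX 1.1547 tΔY 2.0000
    t=0.4041 [x] (3,3) — stop
  → r_1 = 0.4041
beam 2: φ=-45°, α=120°
  cosα=-0.5000 sinα=0.8660 | (2,3) | tMaxX 1.3000 tMaxY 0.4041 | tΔX 2.0000 tΔY 1.1547
    t=0.4041 [y] (2,4) — stop
  → r_2 = 0.4041
beam 3: φ=45°, α=210°
  cosα=-0.8660 sinα=-0.5000 | (2,3) | tMaxX 0.7506 tMaxY 1.3000 | tΔX 1.1547 tΔY 2.0000
    t=0.7506 [x] (1,3)
    t=1.3000 [y] (1,2)
    t=1.9053 [x] (0,2) — stop
  → r_3 = 1.9053
beam 4: φ=135°, α=300°
  cosα=0.5000 sinα=-0.8660 | (2,3) | tMaxX 0.7000 tMaxY 0.7506 | tΔX 2.0000 tΔY 1.1547
    t=0.7000 [x] (3,3) — stop
  → r_4 = 0.7000

ranges = [0.4041, 0.4041, 1.9053, 0.7000]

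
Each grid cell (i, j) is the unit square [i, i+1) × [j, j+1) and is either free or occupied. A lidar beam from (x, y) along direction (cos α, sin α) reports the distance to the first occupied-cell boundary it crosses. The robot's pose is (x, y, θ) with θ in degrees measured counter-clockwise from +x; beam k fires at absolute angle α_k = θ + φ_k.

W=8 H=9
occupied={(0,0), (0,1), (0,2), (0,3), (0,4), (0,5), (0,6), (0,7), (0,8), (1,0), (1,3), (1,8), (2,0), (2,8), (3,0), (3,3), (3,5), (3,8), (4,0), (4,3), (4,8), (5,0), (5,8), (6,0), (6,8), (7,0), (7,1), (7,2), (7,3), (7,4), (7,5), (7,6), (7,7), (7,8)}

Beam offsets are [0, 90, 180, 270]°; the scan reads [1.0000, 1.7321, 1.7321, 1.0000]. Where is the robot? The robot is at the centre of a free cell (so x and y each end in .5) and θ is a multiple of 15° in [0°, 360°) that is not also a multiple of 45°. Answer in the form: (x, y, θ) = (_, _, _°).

(x, y, θ) = (2.5, 2.5, 120°)

Candidates: 38 free-cell centres × 16 headings = 608 poses. Raycast each; keep the one whose scan matches to 4 dp.
  (1.5, 7.5, 255°): beam 1 = 1.9319 ≠ 1.0000 ✗
  (1.5, 4.5, 195°): beam 1 = 0.5176 ≠ 1.0000 ✗
  (1.5, 2.5, 345°): beam 1 = 5.6940 ≠ 1.0000 ✗
  (3.5, 4.5, 330°): beam 2 = 0.5774 ≠ 1.7321 ✗
  (6.5, 1.5, 30°): beam 1 = 0.5774 ≠ 1.0000 ✗
  …
  (2.5, 2.5, 120°): r_1=1.0000, r_2=1.7321, r_3=1.7321, r_4=1.0000 — all match ✓
Unique over the lattice → pose = (2.5, 2.5, 120°).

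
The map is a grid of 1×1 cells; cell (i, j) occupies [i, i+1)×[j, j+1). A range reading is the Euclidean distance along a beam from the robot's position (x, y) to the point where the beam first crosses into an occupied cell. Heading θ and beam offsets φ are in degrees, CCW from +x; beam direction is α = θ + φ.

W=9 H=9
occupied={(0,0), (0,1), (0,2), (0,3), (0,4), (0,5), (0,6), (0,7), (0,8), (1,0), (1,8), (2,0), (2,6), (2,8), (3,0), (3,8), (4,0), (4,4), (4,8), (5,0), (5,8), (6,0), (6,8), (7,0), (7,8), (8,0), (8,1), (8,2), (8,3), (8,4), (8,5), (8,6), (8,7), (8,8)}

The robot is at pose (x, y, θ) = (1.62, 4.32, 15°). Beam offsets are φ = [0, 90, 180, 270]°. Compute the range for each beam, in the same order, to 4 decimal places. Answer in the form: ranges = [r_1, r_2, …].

ranges = [2.4640, 2.3955, 0.6419, 3.4371]

beam 1: φ=0°, α=15°
  dir = (cos 15°, sin 15°) = (0.9659, 0.2588); from cell (1,4)
  next x-line at t=0.3934, next y-line at t=2.6273; Δt_x=1.0353, Δt_y=3.8637
    x: enter (2,4) at t=0.3934
    x: enter (3,4) at t=1.4287
    x: enter (4,4) at t=2.4640 ← occupied
  → r_1 = 2.4640
beam 2: φ=90°, α=105°
  dir = (cos 105°, sin 105°) = (-0.2588, 0.9659); from cell (1,4)
  next x-line at t=2.3955, next y-line at t=0.7040; Δt_x=3.8637, Δt_y=1.0353
    y: enter (1,5) at t=0.7040
    y: enter (1,6) at t=1.7393
    x: enter (0,6) at t=2.3955 ← occupied
  → r_2 = 2.3955
beam 3: φ=180°, α=195°
  dir = (cos 195°, sin 195°) = (-0.9659, -0.2588); from cell (1,4)
  next x-line at t=0.6419, next y-line at t=1.2364; Δt_x=1.0353, Δt_y=3.8637
    x: enter (0,4) at t=0.6419 ← occupied
  → r_3 = 0.6419
beam 4: φ=270°, α=285°
  dir = (cos 285°, sin 285°) = (0.2588, -0.9659); from cell (1,4)
  next x-line at t=1.4682, next y-line at t=0.3313; Δt_x=3.8637, Δt_y=1.0353
    y: enter (1,3) at t=0.3313
    y: enter (1,2) at t=1.3666
    x: enter (2,2) at t=1.4682
    y: enter (2,1) at t=2.4018
    y: enter (2,0) at t=3.4371 ← occupied
  → r_4 = 3.4371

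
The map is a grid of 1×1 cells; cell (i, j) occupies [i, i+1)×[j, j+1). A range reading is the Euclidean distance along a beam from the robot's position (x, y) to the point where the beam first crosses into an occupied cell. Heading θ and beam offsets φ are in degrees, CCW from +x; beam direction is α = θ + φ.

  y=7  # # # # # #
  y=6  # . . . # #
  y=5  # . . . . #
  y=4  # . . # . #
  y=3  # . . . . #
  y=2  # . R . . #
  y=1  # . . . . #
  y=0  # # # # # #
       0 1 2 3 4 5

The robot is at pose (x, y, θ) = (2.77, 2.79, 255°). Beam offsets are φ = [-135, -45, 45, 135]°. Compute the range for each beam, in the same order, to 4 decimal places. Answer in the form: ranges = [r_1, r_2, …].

ranges = [3.5400, 2.0438, 2.0669, 2.5750]

beam 1: φ=-135°, α=120°
  cosα=-0.5000 sinα=0.8660 | (2,2) | tMaxX 1.5400 tMaxY 0.2425 | tΔX 2.0000 tΔY 1.1547
    t=0.2425 [y] (2,3)
    t=1.3972 [y] (2,4)
    t=1.5400 [x] (1,4)
    t=2.5519 [y] (1,5)
    t=3.5400 [x] (0,5) — stop
  → r_1 = 3.5400
beam 2: φ=-45°, α=210°
  cosα=-0.8660 sinα=-0.5000 | (2,2) | tMaxX 0.8891 tMaxY 1.5800 | tΔX 1.1547 tΔY 2.0000
    t=0.8891 [x] (1,2)
    t=1.5800 [y] (1,1)
    t=2.0438 [x] (0,1) — stop
  → r_2 = 2.0438
beam 3: φ=45°, α=300°
  cosα=0.5000 sinα=-0.8660 | (2,2) | tMaxX 0.4600 tMaxY 0.9122 | tΔX 2.0000 tΔY 1.1547
    t=0.4600 [x] (3,2)
    t=0.9122 [y] (3,1)
    t=2.0669 [y] (3,0) — stop
  → r_3 = 2.0669
beam 4: φ=135°, α=30°
  cosα=0.8660 sinα=0.5000 | (2,2) | tMaxX 0.2656 tMaxY 0.4200 | tΔX 1.1547 tΔY 2.0000
    t=0.2656 [x] (3,2)
    t=0.4200 [y] (3,3)
    t=1.4203 [x] (4,3)
    t=2.4200 [y] (4,4)
    t=2.5750 [x] (5,4) — stop
  → r_4 = 2.5750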